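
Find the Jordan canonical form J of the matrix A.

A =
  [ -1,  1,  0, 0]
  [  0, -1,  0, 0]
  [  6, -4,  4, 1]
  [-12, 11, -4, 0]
J_2(-1) ⊕ J_2(2)

The characteristic polynomial is
  det(x·I − A) = x^4 - 2*x^3 - 3*x^2 + 4*x + 4 = (x - 2)^2*(x + 1)^2

Eigenvalues and multiplicities (the geometric multiplicity of λ is n − rank(A − λI), which equals the number of Jordan blocks for λ):
  λ = -1: algebraic multiplicity = 2, geometric multiplicity = 1
  λ = 2: algebraic multiplicity = 2, geometric multiplicity = 1

Determining the block sizes for each eigenvalue:
  λ = -1: one block (gm = 1), so the single block has size am = 2 → block sizes [2]
  λ = 2: one block (gm = 1), so the single block has size am = 2 → block sizes [2]

Assembling the blocks gives a Jordan form
J =
  [-1,  1, 0, 0]
  [ 0, -1, 0, 0]
  [ 0,  0, 2, 1]
  [ 0,  0, 0, 2]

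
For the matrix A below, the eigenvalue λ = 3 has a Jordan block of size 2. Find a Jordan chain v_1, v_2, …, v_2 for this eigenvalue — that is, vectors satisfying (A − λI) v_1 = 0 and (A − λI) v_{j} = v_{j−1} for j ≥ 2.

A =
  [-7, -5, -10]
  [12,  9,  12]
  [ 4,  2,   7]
A Jordan chain for λ = 3 of length 2:
v_1 = (-10, 12, 4)ᵀ
v_2 = (1, 0, 0)ᵀ

Let N = A − (3)·I. We want v_2 with N^2 v_2 = 0 but N^1 v_2 ≠ 0; then v_{j-1} := N · v_j for j = 2, …, 2.

Pick v_2 = (1, 0, 0)ᵀ.
Then v_1 = N · v_2 = (-10, 12, 4)ᵀ.

Sanity check: (A − (3)·I) v_1 = (0, 0, 0)ᵀ = 0. ✓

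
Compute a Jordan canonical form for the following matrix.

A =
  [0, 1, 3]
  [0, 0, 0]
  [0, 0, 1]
J_2(0) ⊕ J_1(1)

The characteristic polynomial is
  det(x·I − A) = x^3 - x^2 = x^2*(x - 1)

Eigenvalues and multiplicities (the geometric multiplicity of λ is n − rank(A − λI), which equals the number of Jordan blocks for λ):
  λ = 0: algebraic multiplicity = 2, geometric multiplicity = 1
  λ = 1: algebraic multiplicity = 1, geometric multiplicity = 1

Determining the block sizes for each eigenvalue:
  λ = 0: one block (gm = 1), so the single block has size am = 2 → block sizes [2]
  λ = 1: one block (gm = 1), so the single block has size am = 1 → block sizes [1]

Assembling the blocks gives a Jordan form
J =
  [0, 1, 0]
  [0, 0, 0]
  [0, 0, 1]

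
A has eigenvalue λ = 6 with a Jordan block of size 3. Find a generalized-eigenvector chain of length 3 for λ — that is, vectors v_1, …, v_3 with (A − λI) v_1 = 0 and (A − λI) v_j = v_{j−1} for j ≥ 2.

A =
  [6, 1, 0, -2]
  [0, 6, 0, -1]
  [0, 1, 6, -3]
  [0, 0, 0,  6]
A Jordan chain for λ = 6 of length 3:
v_1 = (-1, 0, -1, 0)ᵀ
v_2 = (-2, -1, -3, 0)ᵀ
v_3 = (0, 0, 0, 1)ᵀ

Let N = A − (6)·I. We want v_3 with N^3 v_3 = 0 but N^2 v_3 ≠ 0; then v_{j-1} := N · v_j for j = 3, …, 2.

Pick v_3 = (0, 0, 0, 1)ᵀ.
Then v_2 = N · v_3 = (-2, -1, -3, 0)ᵀ.
Then v_1 = N · v_2 = (-1, 0, -1, 0)ᵀ.

Sanity check: (A − (6)·I) v_1 = (0, 0, 0, 0)ᵀ = 0. ✓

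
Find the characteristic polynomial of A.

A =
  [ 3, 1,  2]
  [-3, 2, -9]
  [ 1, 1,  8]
x^3 - 13*x^2 + 56*x - 80

Expanding det(x·I − A) (e.g. by cofactor expansion or by noting that A is similar to its Jordan form J, which has the same characteristic polynomial as A) gives
  χ_A(x) = x^3 - 13*x^2 + 56*x - 80
which factors as (x - 5)*(x - 4)^2. The eigenvalues (with algebraic multiplicities) are λ = 4 with multiplicity 2, λ = 5 with multiplicity 1.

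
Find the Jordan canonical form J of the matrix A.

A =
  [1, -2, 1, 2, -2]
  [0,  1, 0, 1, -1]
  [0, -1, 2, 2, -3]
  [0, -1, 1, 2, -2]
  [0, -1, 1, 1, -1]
J_3(1) ⊕ J_2(1)

The characteristic polynomial is
  det(x·I − A) = x^5 - 5*x^4 + 10*x^3 - 10*x^2 + 5*x - 1 = (x - 1)^5

Eigenvalues and multiplicities (the geometric multiplicity of λ is n − rank(A − λI), which equals the number of Jordan blocks for λ):
  λ = 1: algebraic multiplicity = 5, geometric multiplicity = 2

Determining the block sizes for each eigenvalue:
  λ = 1: with am = 5 and gm = 2, the partition is not yet determined (e.g. several partitions of 5 into 2 parts exist). Let N = A − (1)·I. Computing rank(N^1) = 3, rank(N^2) = 1, rank(N^3) = 0; the number of blocks of size ≥ j is rank(N^{j−1}) − rank(N^j), giving [2, 2, 1]. So we have 1 block(s) of size 3, 1 block(s) of size 2 → block sizes [3, 2]

Assembling the blocks gives a Jordan form
J =
  [1, 1, 0, 0, 0]
  [0, 1, 1, 0, 0]
  [0, 0, 1, 0, 0]
  [0, 0, 0, 1, 1]
  [0, 0, 0, 0, 1]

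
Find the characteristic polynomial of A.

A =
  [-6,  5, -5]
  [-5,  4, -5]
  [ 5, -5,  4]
x^3 - 2*x^2 - 7*x - 4

Expanding det(x·I − A) (e.g. by cofactor expansion or by noting that A is similar to its Jordan form J, which has the same characteristic polynomial as A) gives
  χ_A(x) = x^3 - 2*x^2 - 7*x - 4
which factors as (x - 4)*(x + 1)^2. The eigenvalues (with algebraic multiplicities) are λ = -1 with multiplicity 2, λ = 4 with multiplicity 1.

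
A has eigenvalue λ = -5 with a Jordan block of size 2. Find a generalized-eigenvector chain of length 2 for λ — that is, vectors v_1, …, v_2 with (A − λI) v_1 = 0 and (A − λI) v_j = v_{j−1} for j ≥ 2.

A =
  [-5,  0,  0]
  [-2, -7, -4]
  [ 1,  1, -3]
A Jordan chain for λ = -5 of length 2:
v_1 = (0, -2, 1)ᵀ
v_2 = (1, 0, 0)ᵀ

Let N = A − (-5)·I. We want v_2 with N^2 v_2 = 0 but N^1 v_2 ≠ 0; then v_{j-1} := N · v_j for j = 2, …, 2.

Pick v_2 = (1, 0, 0)ᵀ.
Then v_1 = N · v_2 = (0, -2, 1)ᵀ.

Sanity check: (A − (-5)·I) v_1 = (0, 0, 0)ᵀ = 0. ✓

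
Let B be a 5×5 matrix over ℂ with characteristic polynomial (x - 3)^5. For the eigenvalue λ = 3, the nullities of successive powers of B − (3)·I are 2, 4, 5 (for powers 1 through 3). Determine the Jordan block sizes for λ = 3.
Block sizes for λ = 3: [3, 2]

From the dimensions of kernels of powers, the number of Jordan blocks of size at least j is d_j − d_{j−1} where d_j = dim ker(N^j) (with d_0 = 0). Computing the differences gives [2, 2, 1].
The number of blocks of size exactly k is (#blocks of size ≥ k) − (#blocks of size ≥ k + 1), so the partition is: 1 block(s) of size 2, 1 block(s) of size 3.
In nonincreasing order the block sizes are [3, 2].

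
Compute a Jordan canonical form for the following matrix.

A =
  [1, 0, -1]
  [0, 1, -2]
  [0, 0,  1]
J_2(1) ⊕ J_1(1)

The characteristic polynomial is
  det(x·I − A) = x^3 - 3*x^2 + 3*x - 1 = (x - 1)^3

Eigenvalues and multiplicities (the geometric multiplicity of λ is n − rank(A − λI), which equals the number of Jordan blocks for λ):
  λ = 1: algebraic multiplicity = 3, geometric multiplicity = 2

Determining the block sizes for each eigenvalue:
  λ = 1: 2 blocks summing to 3 forces exactly one block of size 2 and the rest size 1 → block sizes [2, 1]

Assembling the blocks gives a Jordan form
J =
  [1, 1, 0]
  [0, 1, 0]
  [0, 0, 1]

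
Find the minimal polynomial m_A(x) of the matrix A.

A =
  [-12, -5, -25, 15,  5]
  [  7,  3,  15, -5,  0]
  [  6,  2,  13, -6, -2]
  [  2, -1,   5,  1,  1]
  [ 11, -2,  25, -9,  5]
x^3 - 4*x^2 - 3*x + 18

The characteristic polynomial is χ_A(x) = (x - 3)^4*(x + 2), so the eigenvalues are known. The minimal polynomial is
  m_A(x) = Π_λ (x − λ)^{k_λ}
where k_λ is the size of the *largest* Jordan block for λ (equivalently, the smallest k with (A − λI)^k v = 0 for every generalised eigenvector v of λ).

  λ = -2: largest Jordan block has size 1, contributing (x + 2)
  λ = 3: largest Jordan block has size 2, contributing (x − 3)^2

So m_A(x) = (x - 3)^2*(x + 2) = x^3 - 4*x^2 - 3*x + 18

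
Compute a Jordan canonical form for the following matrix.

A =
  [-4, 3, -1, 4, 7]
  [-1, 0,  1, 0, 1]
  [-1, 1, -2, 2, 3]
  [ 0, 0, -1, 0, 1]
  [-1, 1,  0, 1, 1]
J_3(-1) ⊕ J_1(-1) ⊕ J_1(-1)

The characteristic polynomial is
  det(x·I − A) = x^5 + 5*x^4 + 10*x^3 + 10*x^2 + 5*x + 1 = (x + 1)^5

Eigenvalues and multiplicities (the geometric multiplicity of λ is n − rank(A − λI), which equals the number of Jordan blocks for λ):
  λ = -1: algebraic multiplicity = 5, geometric multiplicity = 3

Determining the block sizes for each eigenvalue:
  λ = -1: with am = 5 and gm = 3, the partition is not yet determined (e.g. several partitions of 5 into 3 parts exist). Let N = A − (-1)·I. Computing rank(N^1) = 2, rank(N^2) = 1, rank(N^3) = 0; the number of blocks of size ≥ j is rank(N^{j−1}) − rank(N^j), giving [3, 1, 1]. So we have 1 block(s) of size 3, 2 block(s) of size 1 → block sizes [3, 1, 1]

Assembling the blocks gives a Jordan form
J =
  [-1,  1,  0,  0,  0]
  [ 0, -1,  1,  0,  0]
  [ 0,  0, -1,  0,  0]
  [ 0,  0,  0, -1,  0]
  [ 0,  0,  0,  0, -1]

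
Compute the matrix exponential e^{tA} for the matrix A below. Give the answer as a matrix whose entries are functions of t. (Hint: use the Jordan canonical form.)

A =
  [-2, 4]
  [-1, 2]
e^{tA} =
  [1 - 2*t, 4*t]
  [-t, 2*t + 1]

Strategy: write A = P · J · P⁻¹ where J is a Jordan canonical form, so e^{tA} = P · e^{tJ} · P⁻¹, and e^{tJ} can be computed block-by-block.

A has Jordan form
J =
  [0, 1]
  [0, 0]
(up to reordering of blocks).

Per-block formulas:
  For a 2×2 Jordan block J_2(0): exp(t · J_2(0)) = e^(0t)·(I + t·N), where N is the 2×2 nilpotent shift.

After assembling e^{tJ} and conjugating by P, we get:

e^{tA} =
  [1 - 2*t, 4*t]
  [-t, 2*t + 1]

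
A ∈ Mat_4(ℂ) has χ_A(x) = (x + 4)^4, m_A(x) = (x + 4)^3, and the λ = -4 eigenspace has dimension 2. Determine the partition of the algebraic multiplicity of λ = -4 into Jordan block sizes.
Block sizes for λ = -4: [3, 1]

Step 1 — from the characteristic polynomial, algebraic multiplicity of λ = -4 is 4. From dim ker(A − (-4)·I) = 2, there are exactly 2 Jordan blocks for λ = -4.
Step 2 — from the minimal polynomial, the factor (x + 4)^3 tells us the largest block for λ = -4 has size 3.
Step 3 — with total size 4, 2 blocks, and largest block 3, the block sizes (in nonincreasing order) are [3, 1].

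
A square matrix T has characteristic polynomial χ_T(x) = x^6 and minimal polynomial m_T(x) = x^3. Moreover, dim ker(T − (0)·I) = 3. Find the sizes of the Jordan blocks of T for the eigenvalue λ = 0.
Block sizes for λ = 0: [3, 2, 1]

Step 1 — from the characteristic polynomial, algebraic multiplicity of λ = 0 is 6. From dim ker(T − (0)·I) = 3, there are exactly 3 Jordan blocks for λ = 0.
Step 2 — from the minimal polynomial, the factor (x − 0)^3 tells us the largest block for λ = 0 has size 3.
Step 3 — with total size 6, 3 blocks, and largest block 3, the block sizes (in nonincreasing order) are [3, 2, 1].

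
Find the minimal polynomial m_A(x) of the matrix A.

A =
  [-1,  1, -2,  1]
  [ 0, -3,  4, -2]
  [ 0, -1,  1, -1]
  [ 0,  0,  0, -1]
x^2 + 2*x + 1

The characteristic polynomial is χ_A(x) = (x + 1)^4, so the eigenvalues are known. The minimal polynomial is
  m_A(x) = Π_λ (x − λ)^{k_λ}
where k_λ is the size of the *largest* Jordan block for λ (equivalently, the smallest k with (A − λI)^k v = 0 for every generalised eigenvector v of λ).

  λ = -1: largest Jordan block has size 2, contributing (x + 1)^2

So m_A(x) = (x + 1)^2 = x^2 + 2*x + 1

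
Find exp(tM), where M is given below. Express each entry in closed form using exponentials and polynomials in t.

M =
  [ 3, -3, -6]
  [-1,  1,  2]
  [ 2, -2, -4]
e^{tM} =
  [3*t + 1, -3*t, -6*t]
  [-t, t + 1, 2*t]
  [2*t, -2*t, 1 - 4*t]

Strategy: write M = P · J · P⁻¹ where J is a Jordan canonical form, so e^{tM} = P · e^{tJ} · P⁻¹, and e^{tJ} can be computed block-by-block.

M has Jordan form
J =
  [0, 1, 0]
  [0, 0, 0]
  [0, 0, 0]
(up to reordering of blocks).

Per-block formulas:
  For a 1×1 block at λ = 0: exp(t · [0]) = [e^(0t)].
  For a 2×2 Jordan block J_2(0): exp(t · J_2(0)) = e^(0t)·(I + t·N), where N is the 2×2 nilpotent shift.

After assembling e^{tJ} and conjugating by P, we get:

e^{tM} =
  [3*t + 1, -3*t, -6*t]
  [-t, t + 1, 2*t]
  [2*t, -2*t, 1 - 4*t]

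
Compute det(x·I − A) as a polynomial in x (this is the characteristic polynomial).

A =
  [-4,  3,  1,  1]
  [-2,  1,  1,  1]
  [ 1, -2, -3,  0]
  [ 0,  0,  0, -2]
x^4 + 8*x^3 + 24*x^2 + 32*x + 16

Expanding det(x·I − A) (e.g. by cofactor expansion or by noting that A is similar to its Jordan form J, which has the same characteristic polynomial as A) gives
  χ_A(x) = x^4 + 8*x^3 + 24*x^2 + 32*x + 16
which factors as (x + 2)^4. The eigenvalues (with algebraic multiplicities) are λ = -2 with multiplicity 4.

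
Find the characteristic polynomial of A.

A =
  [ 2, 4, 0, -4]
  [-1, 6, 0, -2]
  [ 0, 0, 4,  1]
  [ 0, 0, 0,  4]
x^4 - 16*x^3 + 96*x^2 - 256*x + 256

Expanding det(x·I − A) (e.g. by cofactor expansion or by noting that A is similar to its Jordan form J, which has the same characteristic polynomial as A) gives
  χ_A(x) = x^4 - 16*x^3 + 96*x^2 - 256*x + 256
which factors as (x - 4)^4. The eigenvalues (with algebraic multiplicities) are λ = 4 with multiplicity 4.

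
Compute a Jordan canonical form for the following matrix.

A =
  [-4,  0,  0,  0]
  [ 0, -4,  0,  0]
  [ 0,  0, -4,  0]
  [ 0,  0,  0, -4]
J_1(-4) ⊕ J_1(-4) ⊕ J_1(-4) ⊕ J_1(-4)

The characteristic polynomial is
  det(x·I − A) = x^4 + 16*x^3 + 96*x^2 + 256*x + 256 = (x + 4)^4

Eigenvalues and multiplicities (the geometric multiplicity of λ is n − rank(A − λI), which equals the number of Jordan blocks for λ):
  λ = -4: algebraic multiplicity = 4, geometric multiplicity = 4

Determining the block sizes for each eigenvalue:
  λ = -4: gm = am = 4, so every block has size 1 → block sizes [1, 1, 1, 1]

Assembling the blocks gives a Jordan form
J =
  [-4,  0,  0,  0]
  [ 0, -4,  0,  0]
  [ 0,  0, -4,  0]
  [ 0,  0,  0, -4]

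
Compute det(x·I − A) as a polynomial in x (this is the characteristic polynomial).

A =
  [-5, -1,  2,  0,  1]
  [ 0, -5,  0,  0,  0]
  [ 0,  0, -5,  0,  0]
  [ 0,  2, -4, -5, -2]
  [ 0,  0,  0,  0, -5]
x^5 + 25*x^4 + 250*x^3 + 1250*x^2 + 3125*x + 3125

Expanding det(x·I − A) (e.g. by cofactor expansion or by noting that A is similar to its Jordan form J, which has the same characteristic polynomial as A) gives
  χ_A(x) = x^5 + 25*x^4 + 250*x^3 + 1250*x^2 + 3125*x + 3125
which factors as (x + 5)^5. The eigenvalues (with algebraic multiplicities) are λ = -5 with multiplicity 5.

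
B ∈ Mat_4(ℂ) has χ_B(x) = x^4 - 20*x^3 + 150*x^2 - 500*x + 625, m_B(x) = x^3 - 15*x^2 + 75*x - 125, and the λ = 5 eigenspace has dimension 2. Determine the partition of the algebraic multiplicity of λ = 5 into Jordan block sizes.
Block sizes for λ = 5: [3, 1]

Step 1 — from the characteristic polynomial, algebraic multiplicity of λ = 5 is 4. From dim ker(B − (5)·I) = 2, there are exactly 2 Jordan blocks for λ = 5.
Step 2 — from the minimal polynomial, the factor (x − 5)^3 tells us the largest block for λ = 5 has size 3.
Step 3 — with total size 4, 2 blocks, and largest block 3, the block sizes (in nonincreasing order) are [3, 1].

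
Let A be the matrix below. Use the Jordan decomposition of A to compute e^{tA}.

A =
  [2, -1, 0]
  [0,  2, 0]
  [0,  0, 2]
e^{tA} =
  [exp(2*t), -t*exp(2*t), 0]
  [0, exp(2*t), 0]
  [0, 0, exp(2*t)]

Strategy: write A = P · J · P⁻¹ where J is a Jordan canonical form, so e^{tA} = P · e^{tJ} · P⁻¹, and e^{tJ} can be computed block-by-block.

A has Jordan form
J =
  [2, 1, 0]
  [0, 2, 0]
  [0, 0, 2]
(up to reordering of blocks).

Per-block formulas:
  For a 1×1 block at λ = 2: exp(t · [2]) = [e^(2t)].
  For a 2×2 Jordan block J_2(2): exp(t · J_2(2)) = e^(2t)·(I + t·N), where N is the 2×2 nilpotent shift.

After assembling e^{tJ} and conjugating by P, we get:

e^{tA} =
  [exp(2*t), -t*exp(2*t), 0]
  [0, exp(2*t), 0]
  [0, 0, exp(2*t)]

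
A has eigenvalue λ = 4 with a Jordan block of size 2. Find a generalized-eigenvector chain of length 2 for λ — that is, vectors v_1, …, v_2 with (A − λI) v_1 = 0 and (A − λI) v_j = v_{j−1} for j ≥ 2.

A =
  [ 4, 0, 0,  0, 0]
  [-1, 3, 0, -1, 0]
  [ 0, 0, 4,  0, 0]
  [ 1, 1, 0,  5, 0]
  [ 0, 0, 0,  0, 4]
A Jordan chain for λ = 4 of length 2:
v_1 = (0, -1, 0, 1, 0)ᵀ
v_2 = (1, 0, 0, 0, 0)ᵀ

Let N = A − (4)·I. We want v_2 with N^2 v_2 = 0 but N^1 v_2 ≠ 0; then v_{j-1} := N · v_j for j = 2, …, 2.

Pick v_2 = (1, 0, 0, 0, 0)ᵀ.
Then v_1 = N · v_2 = (0, -1, 0, 1, 0)ᵀ.

Sanity check: (A − (4)·I) v_1 = (0, 0, 0, 0, 0)ᵀ = 0. ✓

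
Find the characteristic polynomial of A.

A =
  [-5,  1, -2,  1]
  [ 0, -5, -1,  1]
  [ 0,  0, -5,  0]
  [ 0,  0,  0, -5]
x^4 + 20*x^3 + 150*x^2 + 500*x + 625

Expanding det(x·I − A) (e.g. by cofactor expansion or by noting that A is similar to its Jordan form J, which has the same characteristic polynomial as A) gives
  χ_A(x) = x^4 + 20*x^3 + 150*x^2 + 500*x + 625
which factors as (x + 5)^4. The eigenvalues (with algebraic multiplicities) are λ = -5 with multiplicity 4.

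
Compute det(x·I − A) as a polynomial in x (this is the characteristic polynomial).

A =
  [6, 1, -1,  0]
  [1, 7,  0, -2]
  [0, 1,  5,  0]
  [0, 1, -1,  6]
x^4 - 24*x^3 + 216*x^2 - 864*x + 1296

Expanding det(x·I − A) (e.g. by cofactor expansion or by noting that A is similar to its Jordan form J, which has the same characteristic polynomial as A) gives
  χ_A(x) = x^4 - 24*x^3 + 216*x^2 - 864*x + 1296
which factors as (x - 6)^4. The eigenvalues (with algebraic multiplicities) are λ = 6 with multiplicity 4.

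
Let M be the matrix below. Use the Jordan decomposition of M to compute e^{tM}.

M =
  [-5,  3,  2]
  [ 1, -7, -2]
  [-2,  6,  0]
e^{tM} =
  [-t*exp(-4*t) + exp(-4*t), 3*t*exp(-4*t), 2*t*exp(-4*t)]
  [t*exp(-4*t), -3*t*exp(-4*t) + exp(-4*t), -2*t*exp(-4*t)]
  [-2*t*exp(-4*t), 6*t*exp(-4*t), 4*t*exp(-4*t) + exp(-4*t)]

Strategy: write M = P · J · P⁻¹ where J is a Jordan canonical form, so e^{tM} = P · e^{tJ} · P⁻¹, and e^{tJ} can be computed block-by-block.

M has Jordan form
J =
  [-4,  1,  0]
  [ 0, -4,  0]
  [ 0,  0, -4]
(up to reordering of blocks).

Per-block formulas:
  For a 1×1 block at λ = -4: exp(t · [-4]) = [e^(-4t)].
  For a 2×2 Jordan block J_2(-4): exp(t · J_2(-4)) = e^(-4t)·(I + t·N), where N is the 2×2 nilpotent shift.

After assembling e^{tJ} and conjugating by P, we get:

e^{tM} =
  [-t*exp(-4*t) + exp(-4*t), 3*t*exp(-4*t), 2*t*exp(-4*t)]
  [t*exp(-4*t), -3*t*exp(-4*t) + exp(-4*t), -2*t*exp(-4*t)]
  [-2*t*exp(-4*t), 6*t*exp(-4*t), 4*t*exp(-4*t) + exp(-4*t)]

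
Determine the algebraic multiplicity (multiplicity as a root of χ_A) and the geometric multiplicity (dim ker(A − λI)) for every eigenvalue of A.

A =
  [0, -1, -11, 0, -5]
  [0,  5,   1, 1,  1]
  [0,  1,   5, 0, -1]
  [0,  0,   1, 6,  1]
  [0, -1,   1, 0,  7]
λ = 0: alg = 1, geom = 1; λ = 5: alg = 1, geom = 1; λ = 6: alg = 3, geom = 1

Step 1 — factor the characteristic polynomial to read off the algebraic multiplicities:
  χ_A(x) = x*(x - 6)^3*(x - 5)

Step 2 — compute geometric multiplicities via the rank-nullity identity g(λ) = n − rank(A − λI):
  rank(A − (0)·I) = 4, so dim ker(A − (0)·I) = n − 4 = 1
  rank(A − (5)·I) = 4, so dim ker(A − (5)·I) = n − 4 = 1
  rank(A − (6)·I) = 4, so dim ker(A − (6)·I) = n − 4 = 1

Summary:
  λ = 0: algebraic multiplicity = 1, geometric multiplicity = 1
  λ = 5: algebraic multiplicity = 1, geometric multiplicity = 1
  λ = 6: algebraic multiplicity = 3, geometric multiplicity = 1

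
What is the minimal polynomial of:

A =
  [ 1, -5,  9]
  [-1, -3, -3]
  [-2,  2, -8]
x^3 + 10*x^2 + 32*x + 32

The characteristic polynomial is χ_A(x) = (x + 2)*(x + 4)^2, so the eigenvalues are known. The minimal polynomial is
  m_A(x) = Π_λ (x − λ)^{k_λ}
where k_λ is the size of the *largest* Jordan block for λ (equivalently, the smallest k with (A − λI)^k v = 0 for every generalised eigenvector v of λ).

  λ = -4: largest Jordan block has size 2, contributing (x + 4)^2
  λ = -2: largest Jordan block has size 1, contributing (x + 2)

So m_A(x) = (x + 2)*(x + 4)^2 = x^3 + 10*x^2 + 32*x + 32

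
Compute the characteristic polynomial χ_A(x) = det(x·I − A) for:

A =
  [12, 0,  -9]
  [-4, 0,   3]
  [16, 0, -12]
x^3

Expanding det(x·I − A) (e.g. by cofactor expansion or by noting that A is similar to its Jordan form J, which has the same characteristic polynomial as A) gives
  χ_A(x) = x^3
which factors as x^3. The eigenvalues (with algebraic multiplicities) are λ = 0 with multiplicity 3.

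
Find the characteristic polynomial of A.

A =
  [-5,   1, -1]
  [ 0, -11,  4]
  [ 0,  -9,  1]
x^3 + 15*x^2 + 75*x + 125

Expanding det(x·I − A) (e.g. by cofactor expansion or by noting that A is similar to its Jordan form J, which has the same characteristic polynomial as A) gives
  χ_A(x) = x^3 + 15*x^2 + 75*x + 125
which factors as (x + 5)^3. The eigenvalues (with algebraic multiplicities) are λ = -5 with multiplicity 3.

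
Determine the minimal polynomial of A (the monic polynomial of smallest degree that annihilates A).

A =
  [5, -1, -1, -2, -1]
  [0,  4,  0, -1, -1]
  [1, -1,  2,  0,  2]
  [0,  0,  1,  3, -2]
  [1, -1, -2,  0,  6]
x^3 - 12*x^2 + 48*x - 64

The characteristic polynomial is χ_A(x) = (x - 4)^5, so the eigenvalues are known. The minimal polynomial is
  m_A(x) = Π_λ (x − λ)^{k_λ}
where k_λ is the size of the *largest* Jordan block for λ (equivalently, the smallest k with (A − λI)^k v = 0 for every generalised eigenvector v of λ).

  λ = 4: largest Jordan block has size 3, contributing (x − 4)^3

So m_A(x) = (x - 4)^3 = x^3 - 12*x^2 + 48*x - 64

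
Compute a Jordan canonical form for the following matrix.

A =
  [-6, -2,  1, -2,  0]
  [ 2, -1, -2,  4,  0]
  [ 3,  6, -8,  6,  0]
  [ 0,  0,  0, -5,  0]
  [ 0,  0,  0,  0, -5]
J_2(-5) ⊕ J_1(-5) ⊕ J_1(-5) ⊕ J_1(-5)

The characteristic polynomial is
  det(x·I − A) = x^5 + 25*x^4 + 250*x^3 + 1250*x^2 + 3125*x + 3125 = (x + 5)^5

Eigenvalues and multiplicities (the geometric multiplicity of λ is n − rank(A − λI), which equals the number of Jordan blocks for λ):
  λ = -5: algebraic multiplicity = 5, geometric multiplicity = 4

Determining the block sizes for each eigenvalue:
  λ = -5: 4 blocks summing to 5 forces exactly one block of size 2 and the rest size 1 → block sizes [2, 1, 1, 1]

Assembling the blocks gives a Jordan form
J =
  [-5,  1,  0,  0,  0]
  [ 0, -5,  0,  0,  0]
  [ 0,  0, -5,  0,  0]
  [ 0,  0,  0, -5,  0]
  [ 0,  0,  0,  0, -5]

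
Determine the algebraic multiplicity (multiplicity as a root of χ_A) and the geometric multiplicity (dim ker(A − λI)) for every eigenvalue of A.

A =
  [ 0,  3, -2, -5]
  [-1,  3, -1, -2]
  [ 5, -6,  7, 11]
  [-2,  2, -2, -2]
λ = 2: alg = 4, geom = 2

Step 1 — factor the characteristic polynomial to read off the algebraic multiplicities:
  χ_A(x) = (x - 2)^4

Step 2 — compute geometric multiplicities via the rank-nullity identity g(λ) = n − rank(A − λI):
  rank(A − (2)·I) = 2, so dim ker(A − (2)·I) = n − 2 = 2

Summary:
  λ = 2: algebraic multiplicity = 4, geometric multiplicity = 2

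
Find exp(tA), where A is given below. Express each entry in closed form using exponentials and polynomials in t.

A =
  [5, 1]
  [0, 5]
e^{tA} =
  [exp(5*t), t*exp(5*t)]
  [0, exp(5*t)]

Strategy: write A = P · J · P⁻¹ where J is a Jordan canonical form, so e^{tA} = P · e^{tJ} · P⁻¹, and e^{tJ} can be computed block-by-block.

A has Jordan form
J =
  [5, 1]
  [0, 5]
(up to reordering of blocks).

Per-block formulas:
  For a 2×2 Jordan block J_2(5): exp(t · J_2(5)) = e^(5t)·(I + t·N), where N is the 2×2 nilpotent shift.

After assembling e^{tJ} and conjugating by P, we get:

e^{tA} =
  [exp(5*t), t*exp(5*t)]
  [0, exp(5*t)]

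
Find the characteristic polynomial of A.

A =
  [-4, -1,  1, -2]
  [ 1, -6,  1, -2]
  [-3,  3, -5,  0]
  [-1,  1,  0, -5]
x^4 + 20*x^3 + 150*x^2 + 500*x + 625

Expanding det(x·I − A) (e.g. by cofactor expansion or by noting that A is similar to its Jordan form J, which has the same characteristic polynomial as A) gives
  χ_A(x) = x^4 + 20*x^3 + 150*x^2 + 500*x + 625
which factors as (x + 5)^4. The eigenvalues (with algebraic multiplicities) are λ = -5 with multiplicity 4.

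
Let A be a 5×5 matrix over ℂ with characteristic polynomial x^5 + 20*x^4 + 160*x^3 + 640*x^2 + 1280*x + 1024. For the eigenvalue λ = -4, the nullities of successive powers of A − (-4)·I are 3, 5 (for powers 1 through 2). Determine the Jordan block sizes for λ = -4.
Block sizes for λ = -4: [2, 2, 1]

From the dimensions of kernels of powers, the number of Jordan blocks of size at least j is d_j − d_{j−1} where d_j = dim ker(N^j) (with d_0 = 0). Computing the differences gives [3, 2].
The number of blocks of size exactly k is (#blocks of size ≥ k) − (#blocks of size ≥ k + 1), so the partition is: 1 block(s) of size 1, 2 block(s) of size 2.
In nonincreasing order the block sizes are [2, 2, 1].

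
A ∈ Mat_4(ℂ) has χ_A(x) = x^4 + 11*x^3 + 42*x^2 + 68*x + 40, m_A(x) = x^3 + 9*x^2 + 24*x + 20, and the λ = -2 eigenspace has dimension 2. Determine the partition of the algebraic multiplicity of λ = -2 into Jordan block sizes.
Block sizes for λ = -2: [2, 1]

Step 1 — from the characteristic polynomial, algebraic multiplicity of λ = -2 is 3. From dim ker(A − (-2)·I) = 2, there are exactly 2 Jordan blocks for λ = -2.
Step 2 — from the minimal polynomial, the factor (x + 2)^2 tells us the largest block for λ = -2 has size 2.
Step 3 — with total size 3, 2 blocks, and largest block 2, the block sizes (in nonincreasing order) are [2, 1].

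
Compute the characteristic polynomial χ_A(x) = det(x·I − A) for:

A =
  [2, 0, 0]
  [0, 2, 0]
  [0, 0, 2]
x^3 - 6*x^2 + 12*x - 8

Expanding det(x·I − A) (e.g. by cofactor expansion or by noting that A is similar to its Jordan form J, which has the same characteristic polynomial as A) gives
  χ_A(x) = x^3 - 6*x^2 + 12*x - 8
which factors as (x - 2)^3. The eigenvalues (with algebraic multiplicities) are λ = 2 with multiplicity 3.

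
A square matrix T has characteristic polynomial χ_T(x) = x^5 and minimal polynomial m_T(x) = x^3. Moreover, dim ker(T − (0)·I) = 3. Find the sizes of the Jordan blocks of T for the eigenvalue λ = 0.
Block sizes for λ = 0: [3, 1, 1]

Step 1 — from the characteristic polynomial, algebraic multiplicity of λ = 0 is 5. From dim ker(T − (0)·I) = 3, there are exactly 3 Jordan blocks for λ = 0.
Step 2 — from the minimal polynomial, the factor (x − 0)^3 tells us the largest block for λ = 0 has size 3.
Step 3 — with total size 5, 3 blocks, and largest block 3, the block sizes (in nonincreasing order) are [3, 1, 1].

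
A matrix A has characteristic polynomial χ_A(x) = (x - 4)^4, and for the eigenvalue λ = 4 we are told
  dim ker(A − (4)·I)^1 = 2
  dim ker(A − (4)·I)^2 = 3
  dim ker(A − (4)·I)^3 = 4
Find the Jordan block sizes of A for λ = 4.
Block sizes for λ = 4: [3, 1]

From the dimensions of kernels of powers, the number of Jordan blocks of size at least j is d_j − d_{j−1} where d_j = dim ker(N^j) (with d_0 = 0). Computing the differences gives [2, 1, 1].
The number of blocks of size exactly k is (#blocks of size ≥ k) − (#blocks of size ≥ k + 1), so the partition is: 1 block(s) of size 1, 1 block(s) of size 3.
In nonincreasing order the block sizes are [3, 1].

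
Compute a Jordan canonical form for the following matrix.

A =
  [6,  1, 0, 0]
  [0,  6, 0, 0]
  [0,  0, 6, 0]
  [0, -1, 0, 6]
J_2(6) ⊕ J_1(6) ⊕ J_1(6)

The characteristic polynomial is
  det(x·I − A) = x^4 - 24*x^3 + 216*x^2 - 864*x + 1296 = (x - 6)^4

Eigenvalues and multiplicities (the geometric multiplicity of λ is n − rank(A − λI), which equals the number of Jordan blocks for λ):
  λ = 6: algebraic multiplicity = 4, geometric multiplicity = 3

Determining the block sizes for each eigenvalue:
  λ = 6: 3 blocks summing to 4 forces exactly one block of size 2 and the rest size 1 → block sizes [2, 1, 1]

Assembling the blocks gives a Jordan form
J =
  [6, 1, 0, 0]
  [0, 6, 0, 0]
  [0, 0, 6, 0]
  [0, 0, 0, 6]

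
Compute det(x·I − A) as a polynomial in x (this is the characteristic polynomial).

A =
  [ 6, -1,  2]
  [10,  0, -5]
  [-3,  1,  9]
x^3 - 15*x^2 + 75*x - 125

Expanding det(x·I − A) (e.g. by cofactor expansion or by noting that A is similar to its Jordan form J, which has the same characteristic polynomial as A) gives
  χ_A(x) = x^3 - 15*x^2 + 75*x - 125
which factors as (x - 5)^3. The eigenvalues (with algebraic multiplicities) are λ = 5 with multiplicity 3.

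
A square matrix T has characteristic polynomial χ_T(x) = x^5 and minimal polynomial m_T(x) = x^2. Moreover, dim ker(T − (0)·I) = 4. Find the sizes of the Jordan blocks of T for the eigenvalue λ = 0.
Block sizes for λ = 0: [2, 1, 1, 1]

Step 1 — from the characteristic polynomial, algebraic multiplicity of λ = 0 is 5. From dim ker(T − (0)·I) = 4, there are exactly 4 Jordan blocks for λ = 0.
Step 2 — from the minimal polynomial, the factor (x − 0)^2 tells us the largest block for λ = 0 has size 2.
Step 3 — with total size 5, 4 blocks, and largest block 2, the block sizes (in nonincreasing order) are [2, 1, 1, 1].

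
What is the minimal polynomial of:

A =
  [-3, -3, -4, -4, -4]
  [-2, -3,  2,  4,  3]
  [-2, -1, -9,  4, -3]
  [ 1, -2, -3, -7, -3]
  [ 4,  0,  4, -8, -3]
x^3 + 15*x^2 + 75*x + 125

The characteristic polynomial is χ_A(x) = (x + 5)^5, so the eigenvalues are known. The minimal polynomial is
  m_A(x) = Π_λ (x − λ)^{k_λ}
where k_λ is the size of the *largest* Jordan block for λ (equivalently, the smallest k with (A − λI)^k v = 0 for every generalised eigenvector v of λ).

  λ = -5: largest Jordan block has size 3, contributing (x + 5)^3

So m_A(x) = (x + 5)^3 = x^3 + 15*x^2 + 75*x + 125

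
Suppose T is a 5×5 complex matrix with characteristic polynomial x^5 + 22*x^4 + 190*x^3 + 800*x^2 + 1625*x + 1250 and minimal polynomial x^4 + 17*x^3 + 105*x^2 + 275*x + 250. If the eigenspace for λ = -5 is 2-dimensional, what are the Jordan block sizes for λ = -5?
Block sizes for λ = -5: [3, 1]

Step 1 — from the characteristic polynomial, algebraic multiplicity of λ = -5 is 4. From dim ker(T − (-5)·I) = 2, there are exactly 2 Jordan blocks for λ = -5.
Step 2 — from the minimal polynomial, the factor (x + 5)^3 tells us the largest block for λ = -5 has size 3.
Step 3 — with total size 4, 2 blocks, and largest block 3, the block sizes (in nonincreasing order) are [3, 1].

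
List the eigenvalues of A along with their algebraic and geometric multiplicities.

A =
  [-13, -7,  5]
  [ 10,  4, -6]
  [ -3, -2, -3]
λ = -4: alg = 3, geom = 1

Step 1 — factor the characteristic polynomial to read off the algebraic multiplicities:
  χ_A(x) = (x + 4)^3

Step 2 — compute geometric multiplicities via the rank-nullity identity g(λ) = n − rank(A − λI):
  rank(A − (-4)·I) = 2, so dim ker(A − (-4)·I) = n − 2 = 1

Summary:
  λ = -4: algebraic multiplicity = 3, geometric multiplicity = 1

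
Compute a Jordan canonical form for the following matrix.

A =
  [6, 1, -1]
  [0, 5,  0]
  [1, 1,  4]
J_2(5) ⊕ J_1(5)

The characteristic polynomial is
  det(x·I − A) = x^3 - 15*x^2 + 75*x - 125 = (x - 5)^3

Eigenvalues and multiplicities (the geometric multiplicity of λ is n − rank(A − λI), which equals the number of Jordan blocks for λ):
  λ = 5: algebraic multiplicity = 3, geometric multiplicity = 2

Determining the block sizes for each eigenvalue:
  λ = 5: 2 blocks summing to 3 forces exactly one block of size 2 and the rest size 1 → block sizes [2, 1]

Assembling the blocks gives a Jordan form
J =
  [5, 1, 0]
  [0, 5, 0]
  [0, 0, 5]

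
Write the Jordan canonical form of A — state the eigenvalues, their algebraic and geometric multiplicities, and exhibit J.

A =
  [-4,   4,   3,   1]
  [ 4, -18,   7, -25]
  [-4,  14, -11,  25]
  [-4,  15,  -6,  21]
J_3(-4) ⊕ J_1(0)

The characteristic polynomial is
  det(x·I − A) = x^4 + 12*x^3 + 48*x^2 + 64*x = x*(x + 4)^3

Eigenvalues and multiplicities (the geometric multiplicity of λ is n − rank(A − λI), which equals the number of Jordan blocks for λ):
  λ = -4: algebraic multiplicity = 3, geometric multiplicity = 1
  λ = 0: algebraic multiplicity = 1, geometric multiplicity = 1

Determining the block sizes for each eigenvalue:
  λ = -4: one block (gm = 1), so the single block has size am = 3 → block sizes [3]
  λ = 0: one block (gm = 1), so the single block has size am = 1 → block sizes [1]

Assembling the blocks gives a Jordan form
J =
  [-4,  1,  0, 0]
  [ 0, -4,  1, 0]
  [ 0,  0, -4, 0]
  [ 0,  0,  0, 0]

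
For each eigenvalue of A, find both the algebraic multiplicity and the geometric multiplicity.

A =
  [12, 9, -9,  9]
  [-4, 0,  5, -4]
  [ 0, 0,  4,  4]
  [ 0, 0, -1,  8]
λ = 6: alg = 4, geom = 2

Step 1 — factor the characteristic polynomial to read off the algebraic multiplicities:
  χ_A(x) = (x - 6)^4

Step 2 — compute geometric multiplicities via the rank-nullity identity g(λ) = n − rank(A − λI):
  rank(A − (6)·I) = 2, so dim ker(A − (6)·I) = n − 2 = 2

Summary:
  λ = 6: algebraic multiplicity = 4, geometric multiplicity = 2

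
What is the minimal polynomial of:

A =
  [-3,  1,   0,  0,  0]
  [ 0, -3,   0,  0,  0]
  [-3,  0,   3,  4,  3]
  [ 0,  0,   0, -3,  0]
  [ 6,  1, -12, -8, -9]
x^2 + 6*x + 9

The characteristic polynomial is χ_A(x) = (x + 3)^5, so the eigenvalues are known. The minimal polynomial is
  m_A(x) = Π_λ (x − λ)^{k_λ}
where k_λ is the size of the *largest* Jordan block for λ (equivalently, the smallest k with (A − λI)^k v = 0 for every generalised eigenvector v of λ).

  λ = -3: largest Jordan block has size 2, contributing (x + 3)^2

So m_A(x) = (x + 3)^2 = x^2 + 6*x + 9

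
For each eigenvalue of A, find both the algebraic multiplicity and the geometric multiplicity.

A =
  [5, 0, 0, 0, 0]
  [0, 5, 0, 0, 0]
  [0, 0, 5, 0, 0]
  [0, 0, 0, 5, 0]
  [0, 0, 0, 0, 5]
λ = 5: alg = 5, geom = 5

Step 1 — factor the characteristic polynomial to read off the algebraic multiplicities:
  χ_A(x) = (x - 5)^5

Step 2 — compute geometric multiplicities via the rank-nullity identity g(λ) = n − rank(A − λI):
  rank(A − (5)·I) = 0, so dim ker(A − (5)·I) = n − 0 = 5

Summary:
  λ = 5: algebraic multiplicity = 5, geometric multiplicity = 5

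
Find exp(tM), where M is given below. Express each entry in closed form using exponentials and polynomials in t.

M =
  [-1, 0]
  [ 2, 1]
e^{tM} =
  [exp(-t), 0]
  [exp(t) - exp(-t), exp(t)]

Strategy: write M = P · J · P⁻¹ where J is a Jordan canonical form, so e^{tM} = P · e^{tJ} · P⁻¹, and e^{tJ} can be computed block-by-block.

M has Jordan form
J =
  [-1, 0]
  [ 0, 1]
(up to reordering of blocks).

Per-block formulas:
  For a 1×1 block at λ = -1: exp(t · [-1]) = [e^(-1t)].
  For a 1×1 block at λ = 1: exp(t · [1]) = [e^(1t)].

After assembling e^{tJ} and conjugating by P, we get:

e^{tM} =
  [exp(-t), 0]
  [exp(t) - exp(-t), exp(t)]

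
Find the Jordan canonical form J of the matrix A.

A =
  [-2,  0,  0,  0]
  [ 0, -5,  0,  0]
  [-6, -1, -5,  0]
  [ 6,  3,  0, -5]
J_2(-5) ⊕ J_1(-5) ⊕ J_1(-2)

The characteristic polynomial is
  det(x·I − A) = x^4 + 17*x^3 + 105*x^2 + 275*x + 250 = (x + 2)*(x + 5)^3

Eigenvalues and multiplicities (the geometric multiplicity of λ is n − rank(A − λI), which equals the number of Jordan blocks for λ):
  λ = -5: algebraic multiplicity = 3, geometric multiplicity = 2
  λ = -2: algebraic multiplicity = 1, geometric multiplicity = 1

Determining the block sizes for each eigenvalue:
  λ = -5: 2 blocks summing to 3 forces exactly one block of size 2 and the rest size 1 → block sizes [2, 1]
  λ = -2: one block (gm = 1), so the single block has size am = 1 → block sizes [1]

Assembling the blocks gives a Jordan form
J =
  [-5,  1,  0,  0]
  [ 0, -5,  0,  0]
  [ 0,  0, -5,  0]
  [ 0,  0,  0, -2]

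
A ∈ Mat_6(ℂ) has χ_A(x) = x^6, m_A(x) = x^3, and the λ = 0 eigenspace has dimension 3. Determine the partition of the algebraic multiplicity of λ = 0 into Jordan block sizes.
Block sizes for λ = 0: [3, 2, 1]

Step 1 — from the characteristic polynomial, algebraic multiplicity of λ = 0 is 6. From dim ker(A − (0)·I) = 3, there are exactly 3 Jordan blocks for λ = 0.
Step 2 — from the minimal polynomial, the factor (x − 0)^3 tells us the largest block for λ = 0 has size 3.
Step 3 — with total size 6, 3 blocks, and largest block 3, the block sizes (in nonincreasing order) are [3, 2, 1].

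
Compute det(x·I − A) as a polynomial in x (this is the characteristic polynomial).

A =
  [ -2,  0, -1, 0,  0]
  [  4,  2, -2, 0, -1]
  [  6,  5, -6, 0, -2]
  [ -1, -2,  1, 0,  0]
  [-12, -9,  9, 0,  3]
x^5 + 3*x^4 + 3*x^3 + x^2

Expanding det(x·I − A) (e.g. by cofactor expansion or by noting that A is similar to its Jordan form J, which has the same characteristic polynomial as A) gives
  χ_A(x) = x^5 + 3*x^4 + 3*x^3 + x^2
which factors as x^2*(x + 1)^3. The eigenvalues (with algebraic multiplicities) are λ = -1 with multiplicity 3, λ = 0 with multiplicity 2.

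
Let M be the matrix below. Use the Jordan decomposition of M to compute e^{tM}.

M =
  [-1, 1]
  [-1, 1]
e^{tM} =
  [1 - t, t]
  [-t, t + 1]

Strategy: write M = P · J · P⁻¹ where J is a Jordan canonical form, so e^{tM} = P · e^{tJ} · P⁻¹, and e^{tJ} can be computed block-by-block.

M has Jordan form
J =
  [0, 1]
  [0, 0]
(up to reordering of blocks).

Per-block formulas:
  For a 2×2 Jordan block J_2(0): exp(t · J_2(0)) = e^(0t)·(I + t·N), where N is the 2×2 nilpotent shift.

After assembling e^{tJ} and conjugating by P, we get:

e^{tM} =
  [1 - t, t]
  [-t, t + 1]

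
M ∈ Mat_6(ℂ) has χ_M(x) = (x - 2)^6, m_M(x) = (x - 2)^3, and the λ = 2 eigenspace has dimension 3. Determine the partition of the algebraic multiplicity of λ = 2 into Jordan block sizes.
Block sizes for λ = 2: [3, 2, 1]

Step 1 — from the characteristic polynomial, algebraic multiplicity of λ = 2 is 6. From dim ker(M − (2)·I) = 3, there are exactly 3 Jordan blocks for λ = 2.
Step 2 — from the minimal polynomial, the factor (x − 2)^3 tells us the largest block for λ = 2 has size 3.
Step 3 — with total size 6, 3 blocks, and largest block 3, the block sizes (in nonincreasing order) are [3, 2, 1].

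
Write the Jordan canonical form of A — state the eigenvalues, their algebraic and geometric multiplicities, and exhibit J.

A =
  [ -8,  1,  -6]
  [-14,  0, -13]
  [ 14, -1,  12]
J_2(-1) ⊕ J_1(6)

The characteristic polynomial is
  det(x·I − A) = x^3 - 4*x^2 - 11*x - 6 = (x - 6)*(x + 1)^2

Eigenvalues and multiplicities (the geometric multiplicity of λ is n − rank(A − λI), which equals the number of Jordan blocks for λ):
  λ = -1: algebraic multiplicity = 2, geometric multiplicity = 1
  λ = 6: algebraic multiplicity = 1, geometric multiplicity = 1

Determining the block sizes for each eigenvalue:
  λ = -1: one block (gm = 1), so the single block has size am = 2 → block sizes [2]
  λ = 6: one block (gm = 1), so the single block has size am = 1 → block sizes [1]

Assembling the blocks gives a Jordan form
J =
  [-1,  1, 0]
  [ 0, -1, 0]
  [ 0,  0, 6]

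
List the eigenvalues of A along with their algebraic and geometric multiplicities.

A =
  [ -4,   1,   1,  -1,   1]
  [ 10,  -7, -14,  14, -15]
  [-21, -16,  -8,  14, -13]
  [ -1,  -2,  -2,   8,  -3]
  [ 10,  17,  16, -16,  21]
λ = -4: alg = 2, geom = 1; λ = 6: alg = 3, geom = 1

Step 1 — factor the characteristic polynomial to read off the algebraic multiplicities:
  χ_A(x) = (x - 6)^3*(x + 4)^2

Step 2 — compute geometric multiplicities via the rank-nullity identity g(λ) = n − rank(A − λI):
  rank(A − (-4)·I) = 4, so dim ker(A − (-4)·I) = n − 4 = 1
  rank(A − (6)·I) = 4, so dim ker(A − (6)·I) = n − 4 = 1

Summary:
  λ = -4: algebraic multiplicity = 2, geometric multiplicity = 1
  λ = 6: algebraic multiplicity = 3, geometric multiplicity = 1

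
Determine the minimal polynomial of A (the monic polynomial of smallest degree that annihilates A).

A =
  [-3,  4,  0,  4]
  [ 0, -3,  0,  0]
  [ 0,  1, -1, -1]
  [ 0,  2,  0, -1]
x^3 + 5*x^2 + 7*x + 3

The characteristic polynomial is χ_A(x) = (x + 1)^2*(x + 3)^2, so the eigenvalues are known. The minimal polynomial is
  m_A(x) = Π_λ (x − λ)^{k_λ}
where k_λ is the size of the *largest* Jordan block for λ (equivalently, the smallest k with (A − λI)^k v = 0 for every generalised eigenvector v of λ).

  λ = -3: largest Jordan block has size 1, contributing (x + 3)
  λ = -1: largest Jordan block has size 2, contributing (x + 1)^2

So m_A(x) = (x + 1)^2*(x + 3) = x^3 + 5*x^2 + 7*x + 3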